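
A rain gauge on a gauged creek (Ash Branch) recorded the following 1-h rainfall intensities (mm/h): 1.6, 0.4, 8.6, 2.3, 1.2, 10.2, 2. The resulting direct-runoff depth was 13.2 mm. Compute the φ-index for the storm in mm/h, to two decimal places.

Only the 2 blocks with intensity above φ contribute runoff: 8.6, 10.2 mm/h.
Σ(I−φ)·Δt = d  ⇒  (8.6+10.2 − 2φ)·1 = 13.2
φ = (18.80 − 13.2/1) / 2 = 2.80 mm/h.

φ ≈ 2.80 mm/h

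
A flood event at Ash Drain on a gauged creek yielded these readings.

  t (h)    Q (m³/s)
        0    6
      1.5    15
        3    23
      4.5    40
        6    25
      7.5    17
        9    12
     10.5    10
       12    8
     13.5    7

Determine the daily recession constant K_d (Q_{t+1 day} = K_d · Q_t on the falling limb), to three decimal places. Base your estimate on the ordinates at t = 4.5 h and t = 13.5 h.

K_d ≈ 0.010

Between t = 4.5 h and t = 13.5 h the flow falls from 40 to 7 m³/s over 6×1.5 h = 9 h.
Per-interval ratio K = (7/40)^(1/6) = 0.7479; K_d = K^(24/1.5) = 0.010.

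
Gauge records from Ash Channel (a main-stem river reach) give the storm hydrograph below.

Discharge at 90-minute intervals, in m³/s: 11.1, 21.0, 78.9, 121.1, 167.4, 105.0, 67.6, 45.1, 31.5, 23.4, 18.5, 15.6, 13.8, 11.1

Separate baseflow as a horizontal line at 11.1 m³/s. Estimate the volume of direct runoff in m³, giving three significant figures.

V ≈ 3.11 × 10^6 m³

Direct-runoff ordinates (Q − Q_b): 0.0, 9.9, 67.8, 110.0, 156.3, 93.9, 56.5, 34.0, 20.4, 12.3, 7.4, 4.5, 2.7, 0.0 m³/s.
ΣQ_DR = 575.7 m³/s.
With Δt = 1.5 h = 5400 s, V = ΣQ_DR · Δt = 575.7 × 5400 = 3.11 × 10^6 m³.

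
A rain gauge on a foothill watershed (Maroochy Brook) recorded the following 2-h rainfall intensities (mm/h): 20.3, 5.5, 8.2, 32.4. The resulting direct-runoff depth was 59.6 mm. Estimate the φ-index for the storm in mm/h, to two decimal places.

φ ≈ 11.45 mm/h

Only the 2 blocks with intensity above φ contribute runoff: 20.3, 32.4 mm/h.
Σ(I−φ)·Δt = d  ⇒  (20.3+32.4 − 2φ)·2 = 59.6
φ = (52.70 − 59.6/2) / 2 = 11.45 mm/h.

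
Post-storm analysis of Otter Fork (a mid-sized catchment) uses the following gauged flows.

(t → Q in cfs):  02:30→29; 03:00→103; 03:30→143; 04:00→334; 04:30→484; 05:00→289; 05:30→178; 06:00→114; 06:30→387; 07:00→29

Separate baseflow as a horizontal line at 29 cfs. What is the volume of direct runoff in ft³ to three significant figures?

V ≈ 3.24 × 10^6 ft³

Direct-runoff ordinates (Q − Q_b): 0.0, 74.0, 114.0, 305.0, 455.0, 260.0, 149.0, 85.0, 358.0, 0.0 cfs.
ΣQ_DR = 1800 cfs.
With Δt = 0.5 h = 1800 s, V = ΣQ_DR · Δt = 1800 × 1800 = 3.24 × 10^6 ft³.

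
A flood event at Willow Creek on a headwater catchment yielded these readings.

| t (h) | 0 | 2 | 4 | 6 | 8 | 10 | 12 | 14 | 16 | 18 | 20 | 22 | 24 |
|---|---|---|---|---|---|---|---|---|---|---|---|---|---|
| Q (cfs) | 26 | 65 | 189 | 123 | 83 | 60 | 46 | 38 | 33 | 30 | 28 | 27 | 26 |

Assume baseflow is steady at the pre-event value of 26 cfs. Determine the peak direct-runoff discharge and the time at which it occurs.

Q_p = 163.0 cfs at t = 4 h

Subtracting baseflow gives direct-runoff ordinates: 0.0, 39.0, 163.0, 97.0, 57.0, 34.0, 20.0, 12.0, 7.0, 4.0, 2.0, 1.0, 0.0 cfs.
The maximum is 163.0 cfs, occurring at the reading for t = 4 h.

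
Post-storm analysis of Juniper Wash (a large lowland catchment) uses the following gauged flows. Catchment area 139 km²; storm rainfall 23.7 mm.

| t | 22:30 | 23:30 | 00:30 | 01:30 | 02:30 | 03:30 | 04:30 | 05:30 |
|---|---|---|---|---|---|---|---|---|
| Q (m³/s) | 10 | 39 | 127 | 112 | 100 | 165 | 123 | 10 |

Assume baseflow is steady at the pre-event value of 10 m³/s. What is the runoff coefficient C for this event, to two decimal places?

ΣQ_DR = 606.0 m³/s; V = ΣQ_DR·Δt = 2.182 × 10^6 m³.
Runoff depth d = V / A = 15.69 mm.
C = d / P = 15.69 / 23.7 = 0.66.

C ≈ 0.66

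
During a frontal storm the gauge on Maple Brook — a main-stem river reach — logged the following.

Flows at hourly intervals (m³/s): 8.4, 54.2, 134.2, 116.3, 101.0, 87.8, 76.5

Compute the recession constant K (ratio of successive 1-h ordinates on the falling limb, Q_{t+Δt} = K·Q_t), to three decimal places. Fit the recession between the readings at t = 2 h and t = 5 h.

Using the recession-limb readings at t = 2 h and t = 5 h: Q falls from 134.2 to 87.8 m³/s over 3 intervals.
K = (Q₂/Q₁)^(1/3) = (87.8/134.2)^(1/3) = 0.868.

K ≈ 0.868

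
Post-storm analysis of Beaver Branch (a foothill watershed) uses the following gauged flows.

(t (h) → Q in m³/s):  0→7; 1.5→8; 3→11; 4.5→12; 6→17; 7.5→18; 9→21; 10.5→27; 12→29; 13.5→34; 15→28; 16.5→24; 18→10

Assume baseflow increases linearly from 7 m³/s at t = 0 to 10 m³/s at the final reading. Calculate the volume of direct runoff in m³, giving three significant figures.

Direct-runoff ordinates (Q − Q_b): 0.00, 0.75, 3.50, 4.25, 9.00, 9.75, 12.50, 18.25, 20.00, 24.75, 18.50, 14.25, 0.00 m³/s.
ΣQ_DR = 135.5 m³/s.
With Δt = 1.5 h = 5400 s, V = ΣQ_DR · Δt = 135.5 × 5400 = 7.32 × 10^5 m³.

V ≈ 7.32 × 10^5 m³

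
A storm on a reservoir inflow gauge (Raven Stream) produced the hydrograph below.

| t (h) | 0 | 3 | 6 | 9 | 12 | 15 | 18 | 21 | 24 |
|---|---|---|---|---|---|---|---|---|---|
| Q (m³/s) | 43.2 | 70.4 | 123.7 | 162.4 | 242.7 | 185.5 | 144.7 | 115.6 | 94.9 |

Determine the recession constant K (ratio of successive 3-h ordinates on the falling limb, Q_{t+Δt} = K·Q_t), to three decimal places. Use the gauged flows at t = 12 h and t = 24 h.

Using the recession-limb readings at t = 12 h and t = 24 h: Q falls from 242.7 to 94.9 m³/s over 4 intervals.
K = (Q₂/Q₁)^(1/4) = (94.9/242.7)^(1/4) = 0.791.

K ≈ 0.791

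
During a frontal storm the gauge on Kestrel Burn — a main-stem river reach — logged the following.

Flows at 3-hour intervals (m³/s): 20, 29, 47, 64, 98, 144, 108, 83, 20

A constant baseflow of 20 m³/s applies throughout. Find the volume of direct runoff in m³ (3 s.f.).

Direct-runoff ordinates (Q − Q_b): 0.0, 9.0, 27.0, 44.0, 78.0, 124.0, 88.0, 63.0, 0.0 m³/s.
ΣQ_DR = 433.0 m³/s.
With Δt = 3 h = 10800 s, V = ΣQ_DR · Δt = 433.0 × 10800 = 4.68 × 10^6 m³.

V ≈ 4.68 × 10^6 m³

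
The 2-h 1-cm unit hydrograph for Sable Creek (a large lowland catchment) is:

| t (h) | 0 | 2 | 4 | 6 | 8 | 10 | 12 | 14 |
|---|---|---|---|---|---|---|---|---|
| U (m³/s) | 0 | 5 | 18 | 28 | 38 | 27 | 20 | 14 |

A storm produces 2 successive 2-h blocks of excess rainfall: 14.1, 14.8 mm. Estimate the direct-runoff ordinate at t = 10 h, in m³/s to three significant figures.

Q ≈ 94.3 m³/s

By discrete convolution, Q_j = Σ (P_i / 10 mm) · U_{j−i}.
At t = 10 h (j=5): Q = (14.1/10)·27 + (14.8/10)·38 = 94.3 m³/s.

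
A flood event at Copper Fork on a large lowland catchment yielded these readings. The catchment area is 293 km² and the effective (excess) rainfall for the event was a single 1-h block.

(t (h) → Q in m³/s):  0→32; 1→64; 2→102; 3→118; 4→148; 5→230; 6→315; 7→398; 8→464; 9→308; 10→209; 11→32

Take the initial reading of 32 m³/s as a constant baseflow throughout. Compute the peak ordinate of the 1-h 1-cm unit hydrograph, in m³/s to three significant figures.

U_p ≈ 173 m³/s

Direct runoff: 0.0, 32.0, 70.0, 86.0, 116.0, 198.0, 283.0, 366.0, 432.0, 276.0, 177.0, 0.0 m³/s; ΣQ_DR = 2036 m³/s, peak = 432.0 m³/s.
Runoff depth d = ΣQ_DR·Δt / A = 2036 × 3600 / (293 km²) = 25.02 mm.
The 1-cm UH is the DRH scaled by (10 mm)/d, so U_p = 432.0 × 10/25.02 = 173 m³/s.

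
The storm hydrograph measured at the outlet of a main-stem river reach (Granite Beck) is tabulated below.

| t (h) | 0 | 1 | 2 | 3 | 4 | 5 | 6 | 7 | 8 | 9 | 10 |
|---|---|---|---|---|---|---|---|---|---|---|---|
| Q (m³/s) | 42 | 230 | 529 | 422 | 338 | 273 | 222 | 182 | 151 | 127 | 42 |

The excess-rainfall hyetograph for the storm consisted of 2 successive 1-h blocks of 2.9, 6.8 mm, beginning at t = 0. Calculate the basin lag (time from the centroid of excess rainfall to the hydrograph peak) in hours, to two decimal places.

Centroid of excess rainfall: t_c = Σ P_i·t̄_i / ΣP_i = 1.2010 h (block centres at 0.5, 1.5 h).
Hydrograph peak occurs at t = 2 h, so basin lag t_L = 2 − 1.2010 = 0.80 h.

t_L ≈ 0.80 h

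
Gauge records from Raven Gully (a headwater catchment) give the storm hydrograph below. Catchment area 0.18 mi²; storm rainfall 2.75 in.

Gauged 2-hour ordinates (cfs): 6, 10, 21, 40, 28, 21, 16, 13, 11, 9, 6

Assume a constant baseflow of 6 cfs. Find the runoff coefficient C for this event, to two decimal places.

C ≈ 0.72

ΣQ_DR = 115.0 cfs; V = ΣQ_DR·Δt = 8.280 × 10^5 ft³.
Runoff depth d = V / A = 1.980 in.
C = d / P = 1.980 / 2.75 = 0.72.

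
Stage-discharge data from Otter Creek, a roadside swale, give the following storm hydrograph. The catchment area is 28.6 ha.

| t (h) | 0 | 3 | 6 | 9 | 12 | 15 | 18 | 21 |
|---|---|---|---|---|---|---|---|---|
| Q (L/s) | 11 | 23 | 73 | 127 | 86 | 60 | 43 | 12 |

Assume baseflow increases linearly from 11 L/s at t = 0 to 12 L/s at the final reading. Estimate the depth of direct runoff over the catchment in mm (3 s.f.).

d ≈ 13.0 mm

Direct runoff: 0.00, 11.86, 61.71, 115.57, 74.43, 48.29, 31.14, 0.00 L/s; ΣQ_DR = 343.0 L/s.
V = ΣQ_DR · Δt = 343.0 × 10800 s = 3.704 × 10^6 L.
Over A = 28.6 ha, depth = V / A = 13.0 mm.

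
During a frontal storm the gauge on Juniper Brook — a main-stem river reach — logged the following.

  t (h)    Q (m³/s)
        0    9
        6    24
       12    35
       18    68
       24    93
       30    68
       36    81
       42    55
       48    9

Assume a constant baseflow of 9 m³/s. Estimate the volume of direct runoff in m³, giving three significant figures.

Direct-runoff ordinates (Q − Q_b): 0.0, 15.0, 26.0, 59.0, 84.0, 59.0, 72.0, 46.0, 0.0 m³/s.
ΣQ_DR = 361.0 m³/s.
With Δt = 6 h = 21600 s, V = ΣQ_DR · Δt = 361.0 × 21600 = 7.80 × 10^6 m³.

V ≈ 7.80 × 10^6 m³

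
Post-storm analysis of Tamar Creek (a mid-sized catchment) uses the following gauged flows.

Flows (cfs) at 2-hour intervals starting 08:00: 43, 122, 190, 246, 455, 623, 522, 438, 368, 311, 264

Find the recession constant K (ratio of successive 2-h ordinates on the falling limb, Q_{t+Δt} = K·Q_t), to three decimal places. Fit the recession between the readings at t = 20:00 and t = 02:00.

K ≈ 0.841

Using the recession-limb readings at t = 20:00 and t = 02:00: Q falls from 522 to 311 cfs over 3 intervals.
K = (Q₂/Q₁)^(1/3) = (311/522)^(1/3) = 0.841.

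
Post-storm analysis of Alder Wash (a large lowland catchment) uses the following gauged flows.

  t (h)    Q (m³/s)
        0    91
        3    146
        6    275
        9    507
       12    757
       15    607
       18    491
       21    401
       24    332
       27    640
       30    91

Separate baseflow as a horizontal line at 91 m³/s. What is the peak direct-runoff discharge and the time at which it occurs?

Q_p = 666.0 m³/s at t = 12 h

Subtracting baseflow gives direct-runoff ordinates: 0.0, 55.0, 184.0, 416.0, 666.0, 516.0, 400.0, 310.0, 241.0, 549.0, 0.0 m³/s.
The maximum is 666.0 m³/s, occurring at the reading for t = 12 h.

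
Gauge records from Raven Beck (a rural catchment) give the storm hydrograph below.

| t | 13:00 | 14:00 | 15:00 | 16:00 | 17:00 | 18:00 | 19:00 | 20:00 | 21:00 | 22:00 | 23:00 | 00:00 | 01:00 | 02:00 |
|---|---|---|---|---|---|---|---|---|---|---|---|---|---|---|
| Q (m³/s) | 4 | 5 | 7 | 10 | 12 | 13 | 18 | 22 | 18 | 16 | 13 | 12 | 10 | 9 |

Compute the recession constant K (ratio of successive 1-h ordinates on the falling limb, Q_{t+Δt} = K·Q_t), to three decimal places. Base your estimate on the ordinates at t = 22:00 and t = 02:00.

Using the recession-limb readings at t = 22:00 and t = 02:00: Q falls from 16 to 9 m³/s over 4 intervals.
K = (Q₂/Q₁)^(1/4) = (9/16)^(1/4) = 0.866.

K ≈ 0.866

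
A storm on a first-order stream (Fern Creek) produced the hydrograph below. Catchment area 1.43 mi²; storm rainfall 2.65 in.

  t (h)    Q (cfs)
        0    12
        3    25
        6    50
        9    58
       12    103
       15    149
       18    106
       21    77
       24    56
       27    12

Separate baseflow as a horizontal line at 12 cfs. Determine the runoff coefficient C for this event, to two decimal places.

C ≈ 0.65

ΣQ_DR = 528.0 cfs; V = ΣQ_DR·Δt = 5.702 × 10^6 ft³.
Runoff depth d = V / A = 1.716 in.
C = d / P = 1.716 / 2.65 = 0.65.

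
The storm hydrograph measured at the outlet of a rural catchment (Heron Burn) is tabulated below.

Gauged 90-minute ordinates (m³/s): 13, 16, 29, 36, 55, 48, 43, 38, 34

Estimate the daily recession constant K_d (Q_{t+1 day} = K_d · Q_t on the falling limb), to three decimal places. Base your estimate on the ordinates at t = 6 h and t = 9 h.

K_d ≈ 0.140

Between t = 6 h and t = 9 h the flow falls from 55 to 43 m³/s over 2×1.5 h = 3 h.
Per-interval ratio K = (43/55)^(1/2) = 0.8842; K_d = K^(24/1.5) = 0.140.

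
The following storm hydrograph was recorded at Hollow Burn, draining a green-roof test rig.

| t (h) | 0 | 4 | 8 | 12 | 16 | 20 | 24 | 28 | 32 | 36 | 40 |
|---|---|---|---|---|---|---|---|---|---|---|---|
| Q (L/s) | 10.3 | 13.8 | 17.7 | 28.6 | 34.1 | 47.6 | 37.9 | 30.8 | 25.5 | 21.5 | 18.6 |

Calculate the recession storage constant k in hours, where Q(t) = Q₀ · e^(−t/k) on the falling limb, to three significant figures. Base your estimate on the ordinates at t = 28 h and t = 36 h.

On the falling limb, Q drops from 30.8 to 21.5 L/s between t = 28 h and t = 36 h (Δt = 8 h).
k = −Δt / ln(Q₂/Q₁) = −8 / ln(21.5/30.8) = 22.3 h.

k ≈ 22.3 h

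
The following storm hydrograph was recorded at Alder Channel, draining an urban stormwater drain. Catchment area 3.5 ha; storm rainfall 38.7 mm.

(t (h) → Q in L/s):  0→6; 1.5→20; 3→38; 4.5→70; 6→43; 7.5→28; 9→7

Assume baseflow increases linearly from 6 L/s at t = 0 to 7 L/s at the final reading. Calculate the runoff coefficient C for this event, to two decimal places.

ΣQ_DR = 166.5 L/s; V = ΣQ_DR·Δt = 8.991 × 10^5 L.
Runoff depth d = V / A = 25.69 mm.
C = d / P = 25.69 / 38.7 = 0.66.

C ≈ 0.66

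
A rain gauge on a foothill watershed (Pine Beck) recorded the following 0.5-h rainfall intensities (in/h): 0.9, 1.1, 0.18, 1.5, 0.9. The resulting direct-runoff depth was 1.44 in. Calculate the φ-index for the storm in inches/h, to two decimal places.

φ ≈ 0.38 in/h

Only the 4 blocks with intensity above φ contribute runoff: 0.9, 1.1, 1.5, 0.9 in/h.
Σ(I−φ)·Δt = d  ⇒  (0.9+1.1+1.5+0.9 − 4φ)·0.5 = 1.44
φ = (4.400 − 1.44/0.5) / 4 = 0.38 in/h.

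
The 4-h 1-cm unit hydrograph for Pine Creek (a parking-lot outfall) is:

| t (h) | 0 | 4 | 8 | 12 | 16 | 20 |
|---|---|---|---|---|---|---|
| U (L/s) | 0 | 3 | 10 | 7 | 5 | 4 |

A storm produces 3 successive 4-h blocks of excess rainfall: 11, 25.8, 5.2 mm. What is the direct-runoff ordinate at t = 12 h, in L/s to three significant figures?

Q ≈ 35.1 L/s

By discrete convolution, Q_j = Σ (P_i / 10 mm) · U_{j−i}.
At t = 12 h (j=3): Q = (11/10)·7 + (25.8/10)·10 + (5.2/10)·3 = 35.1 L/s.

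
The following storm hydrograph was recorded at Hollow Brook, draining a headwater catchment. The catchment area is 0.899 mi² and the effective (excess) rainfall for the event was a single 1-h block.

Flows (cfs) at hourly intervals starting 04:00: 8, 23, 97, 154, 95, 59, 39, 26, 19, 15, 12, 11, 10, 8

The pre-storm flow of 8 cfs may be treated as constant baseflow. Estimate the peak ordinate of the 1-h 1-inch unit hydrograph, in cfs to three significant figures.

U_p ≈ 183 cfs

Direct runoff: 0.0, 15.0, 89.0, 146.0, 87.0, 51.0, 31.0, 18.0, 11.0, 7.0, 4.0, 3.0, 2.0, 0.0 cfs; ΣQ_DR = 464.0 cfs, peak = 146.0 cfs.
Runoff depth d = ΣQ_DR·Δt / A = 464.0 × 3600 / (0.899 mi²) = 0.7998 in.
The 1-inch UH is the DRH scaled by (1 in)/d, so U_p = 146.0 × 1/0.7998 = 183 cfs.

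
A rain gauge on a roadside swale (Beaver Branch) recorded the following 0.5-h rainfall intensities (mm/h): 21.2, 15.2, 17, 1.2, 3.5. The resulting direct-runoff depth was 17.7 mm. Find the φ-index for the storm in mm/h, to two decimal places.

Only the 3 blocks with intensity above φ contribute runoff: 21.2, 15.2, 17 mm/h.
Σ(I−φ)·Δt = d  ⇒  (21.2+15.2+17 − 3φ)·0.5 = 17.7
φ = (53.40 − 17.7/0.5) / 3 = 6.00 mm/h.

φ ≈ 6.00 mm/h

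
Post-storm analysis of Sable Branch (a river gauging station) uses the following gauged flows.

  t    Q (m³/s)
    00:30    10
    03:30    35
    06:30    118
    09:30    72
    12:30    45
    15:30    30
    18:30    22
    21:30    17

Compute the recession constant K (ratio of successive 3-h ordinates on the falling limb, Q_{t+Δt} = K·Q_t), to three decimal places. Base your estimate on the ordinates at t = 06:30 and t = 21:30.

K ≈ 0.679

Using the recession-limb readings at t = 06:30 and t = 21:30: Q falls from 118 to 17 m³/s over 5 intervals.
K = (Q₂/Q₁)^(1/5) = (17/118)^(1/5) = 0.679.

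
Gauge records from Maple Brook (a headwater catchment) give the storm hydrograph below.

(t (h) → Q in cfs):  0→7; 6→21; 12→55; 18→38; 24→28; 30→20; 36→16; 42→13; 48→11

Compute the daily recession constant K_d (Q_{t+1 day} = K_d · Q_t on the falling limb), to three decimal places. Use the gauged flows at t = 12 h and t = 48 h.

Between t = 12 h and t = 48 h the flow falls from 55 to 11 cfs over 6×6 h = 36 h.
Per-interval ratio K = (11/55)^(1/6) = 0.7647; K_d = K^(24/6) = 0.342.

K_d ≈ 0.342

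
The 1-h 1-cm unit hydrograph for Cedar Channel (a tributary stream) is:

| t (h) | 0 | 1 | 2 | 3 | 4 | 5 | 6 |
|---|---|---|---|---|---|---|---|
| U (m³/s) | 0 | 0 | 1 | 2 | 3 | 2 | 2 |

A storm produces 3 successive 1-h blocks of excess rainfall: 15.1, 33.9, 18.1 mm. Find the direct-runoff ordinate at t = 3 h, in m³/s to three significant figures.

By discrete convolution, Q_j = Σ (P_i / 10 mm) · U_{j−i}.
At t = 3 h (j=3): Q = (15.1/10)·2 + (33.9/10)·1 + (18.1/10)·0 = 6.41 m³/s.

Q ≈ 6.41 m³/s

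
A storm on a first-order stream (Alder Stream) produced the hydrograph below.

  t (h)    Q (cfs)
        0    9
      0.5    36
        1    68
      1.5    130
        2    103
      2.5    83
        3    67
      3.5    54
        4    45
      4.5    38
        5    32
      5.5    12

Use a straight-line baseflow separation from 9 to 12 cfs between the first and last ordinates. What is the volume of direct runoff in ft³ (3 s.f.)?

Direct-runoff ordinates (Q − Q_b): 0.00, 26.73, 58.45, 120.18, 92.91, 72.64, 56.36, 43.09, 33.82, 26.55, 20.27, 0.00 cfs.
ΣQ_DR = 551.0 cfs.
With Δt = 0.5 h = 1800 s, V = ΣQ_DR · Δt = 551.0 × 1800 = 9.92 × 10^5 ft³.

V ≈ 9.92 × 10^5 ft³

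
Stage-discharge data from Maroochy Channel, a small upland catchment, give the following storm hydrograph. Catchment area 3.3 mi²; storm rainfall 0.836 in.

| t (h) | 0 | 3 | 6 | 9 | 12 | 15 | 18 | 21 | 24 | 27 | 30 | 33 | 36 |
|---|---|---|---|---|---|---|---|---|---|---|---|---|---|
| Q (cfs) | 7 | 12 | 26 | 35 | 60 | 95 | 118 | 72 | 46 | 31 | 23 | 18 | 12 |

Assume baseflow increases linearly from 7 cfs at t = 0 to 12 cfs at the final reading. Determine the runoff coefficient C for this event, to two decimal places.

C ≈ 0.73

ΣQ_DR = 431.5 cfs; V = ΣQ_DR·Δt = 4.660 × 10^6 ft³.
Runoff depth d = V / A = 0.6079 in.
C = d / P = 0.6079 / 0.836 = 0.73.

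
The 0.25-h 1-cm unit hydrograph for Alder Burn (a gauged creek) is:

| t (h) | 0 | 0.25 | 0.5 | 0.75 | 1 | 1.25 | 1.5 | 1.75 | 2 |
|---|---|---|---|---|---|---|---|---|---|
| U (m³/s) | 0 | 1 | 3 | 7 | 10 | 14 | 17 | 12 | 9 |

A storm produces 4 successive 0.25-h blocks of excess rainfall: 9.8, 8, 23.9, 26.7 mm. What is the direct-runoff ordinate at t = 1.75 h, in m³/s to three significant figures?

Q ≈ 85.5 m³/s

By discrete convolution, Q_j = Σ (P_i / 10 mm) · U_{j−i}.
At t = 1.75 h (j=7): Q = (9.8/10)·12 + (8/10)·17 + (23.9/10)·14 + (26.7/10)·10 = 85.5 m³/s.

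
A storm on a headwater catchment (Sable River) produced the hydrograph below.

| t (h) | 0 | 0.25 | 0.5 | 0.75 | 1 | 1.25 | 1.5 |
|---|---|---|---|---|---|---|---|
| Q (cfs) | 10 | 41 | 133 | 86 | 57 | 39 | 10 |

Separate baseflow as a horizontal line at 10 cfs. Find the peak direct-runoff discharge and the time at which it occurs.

Q_p = 123.0 cfs at t = 0.5 h

Subtracting baseflow gives direct-runoff ordinates: 0.0, 31.0, 123.0, 76.0, 47.0, 29.0, 0.0 cfs.
The maximum is 123.0 cfs, occurring at the reading for t = 0.5 h.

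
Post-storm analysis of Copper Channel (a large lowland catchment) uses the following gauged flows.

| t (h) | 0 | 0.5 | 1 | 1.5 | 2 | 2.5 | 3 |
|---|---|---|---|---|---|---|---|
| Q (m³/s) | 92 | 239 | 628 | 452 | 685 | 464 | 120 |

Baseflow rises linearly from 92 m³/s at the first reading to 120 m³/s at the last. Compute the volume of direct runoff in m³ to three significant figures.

Direct-runoff ordinates (Q − Q_b): 0.00, 142.33, 526.67, 346.00, 574.33, 348.67, 0.00 m³/s.
ΣQ_DR = 1938 m³/s.
With Δt = 0.5 h = 1800 s, V = ΣQ_DR · Δt = 1938 × 1800 = 3.49 × 10^6 m³.

V ≈ 3.49 × 10^6 m³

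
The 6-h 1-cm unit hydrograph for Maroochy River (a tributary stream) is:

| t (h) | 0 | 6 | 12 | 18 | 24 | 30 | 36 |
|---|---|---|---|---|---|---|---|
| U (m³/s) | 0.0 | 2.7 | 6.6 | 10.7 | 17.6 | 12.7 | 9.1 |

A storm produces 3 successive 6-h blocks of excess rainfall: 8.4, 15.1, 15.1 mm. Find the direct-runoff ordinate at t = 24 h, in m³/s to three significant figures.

By discrete convolution, Q_j = Σ (P_i / 10 mm) · U_{j−i}.
At t = 24 h (j=4): Q = (8.4/10)·17.6 + (15.1/10)·10.7 + (15.1/10)·6.6 = 40.9 m³/s.

Q ≈ 40.9 m³/s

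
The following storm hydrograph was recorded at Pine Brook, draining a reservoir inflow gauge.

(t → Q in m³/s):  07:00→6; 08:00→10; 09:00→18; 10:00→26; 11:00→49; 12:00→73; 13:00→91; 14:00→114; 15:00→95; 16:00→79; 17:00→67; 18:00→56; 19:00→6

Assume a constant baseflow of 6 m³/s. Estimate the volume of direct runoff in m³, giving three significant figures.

Direct-runoff ordinates (Q − Q_b): 0.0, 4.0, 12.0, 20.0, 43.0, 67.0, 85.0, 108.0, 89.0, 73.0, 61.0, 50.0, 0.0 m³/s.
ΣQ_DR = 612.0 m³/s.
With Δt = 1 h = 3600 s, V = ΣQ_DR · Δt = 612.0 × 3600 = 2.20 × 10^6 m³.

V ≈ 2.20 × 10^6 m³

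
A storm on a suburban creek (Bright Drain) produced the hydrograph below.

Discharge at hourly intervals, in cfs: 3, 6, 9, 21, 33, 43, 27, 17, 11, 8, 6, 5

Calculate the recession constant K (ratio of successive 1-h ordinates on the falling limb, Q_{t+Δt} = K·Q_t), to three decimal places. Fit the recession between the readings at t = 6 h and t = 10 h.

Using the recession-limb readings at t = 6 h and t = 10 h: Q falls from 27 to 6 cfs over 4 intervals.
K = (Q₂/Q₁)^(1/4) = (6/27)^(1/4) = 0.687.

K ≈ 0.687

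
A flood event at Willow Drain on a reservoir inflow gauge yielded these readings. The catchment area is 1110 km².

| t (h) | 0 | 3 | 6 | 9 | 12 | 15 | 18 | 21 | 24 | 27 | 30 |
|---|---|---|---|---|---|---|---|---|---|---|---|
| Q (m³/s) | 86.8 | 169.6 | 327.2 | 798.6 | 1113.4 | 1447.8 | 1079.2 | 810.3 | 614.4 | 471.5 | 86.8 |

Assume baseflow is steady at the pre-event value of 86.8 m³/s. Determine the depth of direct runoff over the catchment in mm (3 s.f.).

Direct runoff: 0.0, 82.8, 240.4, 711.8, 1026.6, 1361.0, 992.4, 723.5, 527.6, 384.7, 0.0 m³/s; ΣQ_DR = 6051 m³/s.
V = ΣQ_DR · Δt = 6051 × 10800 s = 6.535 × 10^7 m³.
Over A = 1110 km², depth = V / A = 58.9 mm.

d ≈ 58.9 mm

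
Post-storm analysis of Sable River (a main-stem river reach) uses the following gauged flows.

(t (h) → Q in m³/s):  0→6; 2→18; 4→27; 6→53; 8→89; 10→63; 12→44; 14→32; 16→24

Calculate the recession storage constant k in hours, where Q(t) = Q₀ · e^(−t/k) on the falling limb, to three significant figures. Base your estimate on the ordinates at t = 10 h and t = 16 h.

k ≈ 6.22 h

On the falling limb, Q drops from 63 to 24 m³/s between t = 10 h and t = 16 h (Δt = 6 h).
k = −Δt / ln(Q₂/Q₁) = −6 / ln(24/63) = 6.22 h.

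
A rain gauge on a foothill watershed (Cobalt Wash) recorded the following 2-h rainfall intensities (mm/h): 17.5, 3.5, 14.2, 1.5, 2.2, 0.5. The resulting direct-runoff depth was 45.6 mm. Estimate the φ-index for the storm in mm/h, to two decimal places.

φ ≈ 4.45 mm/h

Only the 2 blocks with intensity above φ contribute runoff: 17.5, 14.2 mm/h.
Σ(I−φ)·Δt = d  ⇒  (17.5+14.2 − 2φ)·2 = 45.6
φ = (31.70 − 45.6/2) / 2 = 4.45 mm/h.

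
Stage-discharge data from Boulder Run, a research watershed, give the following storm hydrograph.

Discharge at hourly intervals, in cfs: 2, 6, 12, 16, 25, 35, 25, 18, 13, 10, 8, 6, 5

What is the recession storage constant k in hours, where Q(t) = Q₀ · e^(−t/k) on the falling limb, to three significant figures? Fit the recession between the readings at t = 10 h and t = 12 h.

On the falling limb, Q drops from 8 to 5 cfs between t = 10 h and t = 12 h (Δt = 2 h).
k = −Δt / ln(Q₂/Q₁) = −2 / ln(5/8) = 4.26 h.

k ≈ 4.26 h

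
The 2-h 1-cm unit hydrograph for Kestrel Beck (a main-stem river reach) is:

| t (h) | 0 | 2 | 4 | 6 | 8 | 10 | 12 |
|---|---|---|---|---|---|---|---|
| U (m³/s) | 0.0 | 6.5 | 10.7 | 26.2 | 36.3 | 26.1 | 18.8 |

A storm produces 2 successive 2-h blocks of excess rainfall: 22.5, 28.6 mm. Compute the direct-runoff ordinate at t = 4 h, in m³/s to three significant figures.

By discrete convolution, Q_j = Σ (P_i / 10 mm) · U_{j−i}.
At t = 4 h (j=2): Q = (22.5/10)·10.7 + (28.6/10)·6.5 = 42.7 m³/s.

Q ≈ 42.7 m³/s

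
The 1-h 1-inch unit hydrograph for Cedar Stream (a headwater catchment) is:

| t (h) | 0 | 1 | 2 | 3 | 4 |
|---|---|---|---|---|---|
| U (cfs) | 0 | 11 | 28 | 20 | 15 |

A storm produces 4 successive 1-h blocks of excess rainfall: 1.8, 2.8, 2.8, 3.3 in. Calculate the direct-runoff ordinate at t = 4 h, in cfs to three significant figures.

Q ≈ 198 cfs

By discrete convolution, Q_j = Σ (P_i / 1 in) · U_{j−i}.
At t = 4 h (j=4): Q = (1.8/1)·15 + (2.8/1)·20 + (2.8/1)·28 + (3.3/1)·11 = 198 cfs.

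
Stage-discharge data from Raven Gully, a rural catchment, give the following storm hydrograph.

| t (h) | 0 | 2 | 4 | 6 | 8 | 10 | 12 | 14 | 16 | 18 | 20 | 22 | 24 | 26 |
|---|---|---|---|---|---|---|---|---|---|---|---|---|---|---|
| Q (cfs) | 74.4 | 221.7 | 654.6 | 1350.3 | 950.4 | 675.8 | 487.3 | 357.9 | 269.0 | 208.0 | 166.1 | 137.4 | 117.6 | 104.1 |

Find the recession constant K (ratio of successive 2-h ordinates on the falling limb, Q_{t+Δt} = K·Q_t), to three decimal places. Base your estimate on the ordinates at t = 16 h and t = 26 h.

K ≈ 0.827

Using the recession-limb readings at t = 16 h and t = 26 h: Q falls from 269.0 to 104.1 cfs over 5 intervals.
K = (Q₂/Q₁)^(1/5) = (104.1/269.0)^(1/5) = 0.827.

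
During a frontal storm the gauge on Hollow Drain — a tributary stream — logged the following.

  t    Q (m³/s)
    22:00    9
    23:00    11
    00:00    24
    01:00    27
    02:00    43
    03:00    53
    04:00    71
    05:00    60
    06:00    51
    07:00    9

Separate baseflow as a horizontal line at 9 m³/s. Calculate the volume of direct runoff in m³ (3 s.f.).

Direct-runoff ordinates (Q − Q_b): 0.0, 2.0, 15.0, 18.0, 34.0, 44.0, 62.0, 51.0, 42.0, 0.0 m³/s.
ΣQ_DR = 268.0 m³/s.
With Δt = 1 h = 3600 s, V = ΣQ_DR · Δt = 268.0 × 3600 = 9.65 × 10^5 m³.

V ≈ 9.65 × 10^5 m³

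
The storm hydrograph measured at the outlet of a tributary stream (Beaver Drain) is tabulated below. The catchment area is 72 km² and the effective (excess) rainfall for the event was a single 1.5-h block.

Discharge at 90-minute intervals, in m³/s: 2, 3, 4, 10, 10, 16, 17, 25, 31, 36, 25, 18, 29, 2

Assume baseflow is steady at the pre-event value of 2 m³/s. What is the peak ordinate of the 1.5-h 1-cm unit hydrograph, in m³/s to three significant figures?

U_p ≈ 22.7 m³/s

Direct runoff: 0.0, 1.0, 2.0, 8.0, 8.0, 14.0, 15.0, 23.0, 29.0, 34.0, 23.0, 16.0, 27.0, 0.0 m³/s; ΣQ_DR = 200.0 m³/s, peak = 34.0 m³/s.
Runoff depth d = ΣQ_DR·Δt / A = 200.0 × 5400 / (72 km²) = 15.00 mm.
The 1-cm UH is the DRH scaled by (10 mm)/d, so U_p = 34.0 × 10/15.00 = 22.7 m³/s.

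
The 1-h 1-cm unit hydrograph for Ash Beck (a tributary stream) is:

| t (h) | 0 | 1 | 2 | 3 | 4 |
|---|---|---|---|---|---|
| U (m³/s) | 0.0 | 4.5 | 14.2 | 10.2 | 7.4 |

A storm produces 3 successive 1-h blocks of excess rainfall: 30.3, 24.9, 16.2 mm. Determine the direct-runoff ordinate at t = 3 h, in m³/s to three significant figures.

By discrete convolution, Q_j = Σ (P_i / 10 mm) · U_{j−i}.
At t = 3 h (j=3): Q = (30.3/10)·10.2 + (24.9/10)·14.2 + (16.2/10)·4.5 = 73.6 m³/s.

Q ≈ 73.6 m³/s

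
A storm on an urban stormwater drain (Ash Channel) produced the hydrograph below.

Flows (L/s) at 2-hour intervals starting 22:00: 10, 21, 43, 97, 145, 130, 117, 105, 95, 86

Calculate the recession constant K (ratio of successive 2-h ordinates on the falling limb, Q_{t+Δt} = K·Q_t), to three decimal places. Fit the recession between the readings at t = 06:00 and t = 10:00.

Using the recession-limb readings at t = 06:00 and t = 10:00: Q falls from 145 to 117 L/s over 2 intervals.
K = (Q₂/Q₁)^(1/2) = (117/145)^(1/2) = 0.898.

K ≈ 0.898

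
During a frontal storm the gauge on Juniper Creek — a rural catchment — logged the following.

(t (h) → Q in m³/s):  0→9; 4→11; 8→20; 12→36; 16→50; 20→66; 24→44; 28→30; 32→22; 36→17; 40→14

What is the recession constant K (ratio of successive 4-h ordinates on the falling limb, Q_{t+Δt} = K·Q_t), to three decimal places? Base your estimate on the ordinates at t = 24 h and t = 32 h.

K ≈ 0.707

Using the recession-limb readings at t = 24 h and t = 32 h: Q falls from 44 to 22 m³/s over 2 intervals.
K = (Q₂/Q₁)^(1/2) = (22/44)^(1/2) = 0.707.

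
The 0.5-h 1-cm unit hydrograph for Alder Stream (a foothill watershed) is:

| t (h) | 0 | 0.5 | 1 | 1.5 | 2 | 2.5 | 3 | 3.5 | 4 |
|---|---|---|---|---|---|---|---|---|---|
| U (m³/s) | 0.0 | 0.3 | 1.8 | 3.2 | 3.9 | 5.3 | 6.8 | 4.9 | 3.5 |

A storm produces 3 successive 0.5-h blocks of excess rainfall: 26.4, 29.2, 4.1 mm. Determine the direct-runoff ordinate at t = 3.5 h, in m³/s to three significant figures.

By discrete convolution, Q_j = Σ (P_i / 10 mm) · U_{j−i}.
At t = 3.5 h (j=7): Q = (26.4/10)·4.9 + (29.2/10)·6.8 + (4.1/10)·5.3 = 35.0 m³/s.

Q ≈ 35.0 m³/s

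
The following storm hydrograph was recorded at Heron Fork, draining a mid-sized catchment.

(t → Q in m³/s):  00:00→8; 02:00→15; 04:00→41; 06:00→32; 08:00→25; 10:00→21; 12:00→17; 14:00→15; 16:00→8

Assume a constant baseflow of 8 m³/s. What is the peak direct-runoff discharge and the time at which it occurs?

Q_p = 33.0 m³/s at t = 04:00

Subtracting baseflow gives direct-runoff ordinates: 0.0, 7.0, 33.0, 24.0, 17.0, 13.0, 9.0, 7.0, 0.0 m³/s.
The maximum is 33.0 m³/s, occurring at the reading for t = 04:00.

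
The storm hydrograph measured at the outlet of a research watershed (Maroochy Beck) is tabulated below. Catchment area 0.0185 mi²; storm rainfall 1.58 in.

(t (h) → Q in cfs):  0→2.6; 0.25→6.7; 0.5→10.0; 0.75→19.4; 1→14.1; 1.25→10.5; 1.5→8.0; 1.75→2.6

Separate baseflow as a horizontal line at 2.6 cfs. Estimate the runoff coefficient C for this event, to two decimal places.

ΣQ_DR = 53.10 cfs; V = ΣQ_DR·Δt = 47790 ft³.
Runoff depth d = V / A = 1.112 in.
C = d / P = 1.112 / 1.58 = 0.70.

C ≈ 0.70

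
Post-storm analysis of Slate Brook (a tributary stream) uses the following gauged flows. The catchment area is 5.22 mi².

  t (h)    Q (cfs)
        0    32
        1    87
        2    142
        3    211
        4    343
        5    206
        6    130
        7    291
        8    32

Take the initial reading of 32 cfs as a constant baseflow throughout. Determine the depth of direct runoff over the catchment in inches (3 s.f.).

Direct runoff: 0.0, 55.0, 110.0, 179.0, 311.0, 174.0, 98.0, 259.0, 0.0 cfs; ΣQ_DR = 1186 cfs.
V = ΣQ_DR · Δt = 1186 × 3600 s = 4.270 × 10^6 ft³.
Over A = 5.22 mi², depth = V / A = 0.352 in.

d ≈ 0.352 in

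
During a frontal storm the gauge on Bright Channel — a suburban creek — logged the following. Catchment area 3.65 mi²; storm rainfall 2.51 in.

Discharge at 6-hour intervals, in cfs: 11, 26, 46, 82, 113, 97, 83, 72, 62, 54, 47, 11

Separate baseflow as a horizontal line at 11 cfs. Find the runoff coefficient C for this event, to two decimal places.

ΣQ_DR = 572.0 cfs; V = ΣQ_DR·Δt = 1.236 × 10^7 ft³.
Runoff depth d = V / A = 1.457 in.
C = d / P = 1.457 / 2.51 = 0.58.

C ≈ 0.58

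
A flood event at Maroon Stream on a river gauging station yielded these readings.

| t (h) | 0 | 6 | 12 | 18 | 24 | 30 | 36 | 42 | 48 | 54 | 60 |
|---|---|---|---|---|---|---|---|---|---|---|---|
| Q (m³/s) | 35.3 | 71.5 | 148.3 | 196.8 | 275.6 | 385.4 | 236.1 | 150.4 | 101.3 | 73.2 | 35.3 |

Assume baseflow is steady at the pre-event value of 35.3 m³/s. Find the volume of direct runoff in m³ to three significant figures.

Direct-runoff ordinates (Q − Q_b): 0.0, 36.2, 113.0, 161.5, 240.3, 350.1, 200.8, 115.1, 66.0, 37.9, 0.0 m³/s.
ΣQ_DR = 1321 m³/s.
With Δt = 6 h = 21600 s, V = ΣQ_DR · Δt = 1321 × 21600 = 2.85 × 10^7 m³.

V ≈ 2.85 × 10^7 m³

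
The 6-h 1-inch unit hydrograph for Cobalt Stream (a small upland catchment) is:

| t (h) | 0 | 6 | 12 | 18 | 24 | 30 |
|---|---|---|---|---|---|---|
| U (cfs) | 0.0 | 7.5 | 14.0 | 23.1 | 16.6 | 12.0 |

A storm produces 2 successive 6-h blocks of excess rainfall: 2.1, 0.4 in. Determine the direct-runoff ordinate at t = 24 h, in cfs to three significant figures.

Q ≈ 44.1 cfs

By discrete convolution, Q_j = Σ (P_i / 1 in) · U_{j−i}.
At t = 24 h (j=4): Q = (2.1/1)·16.6 + (0.4/1)·23.1 = 44.1 cfs.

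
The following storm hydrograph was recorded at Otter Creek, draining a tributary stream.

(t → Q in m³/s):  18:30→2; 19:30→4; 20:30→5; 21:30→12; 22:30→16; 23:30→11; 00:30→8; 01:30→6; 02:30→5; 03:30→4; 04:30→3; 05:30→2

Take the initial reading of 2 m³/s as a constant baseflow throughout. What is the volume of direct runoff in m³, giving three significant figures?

V ≈ 1.94 × 10^5 m³

Direct-runoff ordinates (Q − Q_b): 0.0, 2.0, 3.0, 10.0, 14.0, 9.0, 6.0, 4.0, 3.0, 2.0, 1.0, 0.0 m³/s.
ΣQ_DR = 54.00 m³/s.
With Δt = 1 h = 3600 s, V = ΣQ_DR · Δt = 54.00 × 3600 = 1.94 × 10^5 m³.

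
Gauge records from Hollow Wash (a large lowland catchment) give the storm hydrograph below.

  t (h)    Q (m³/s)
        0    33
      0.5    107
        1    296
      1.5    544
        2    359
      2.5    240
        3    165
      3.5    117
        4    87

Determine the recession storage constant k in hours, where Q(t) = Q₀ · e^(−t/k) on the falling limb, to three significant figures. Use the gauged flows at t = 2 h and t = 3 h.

On the falling limb, Q drops from 359 to 165 m³/s between t = 2 h and t = 3 h (Δt = 1 h).
k = −Δt / ln(Q₂/Q₁) = −1 / ln(165/359) = 1.29 h.

k ≈ 1.29 h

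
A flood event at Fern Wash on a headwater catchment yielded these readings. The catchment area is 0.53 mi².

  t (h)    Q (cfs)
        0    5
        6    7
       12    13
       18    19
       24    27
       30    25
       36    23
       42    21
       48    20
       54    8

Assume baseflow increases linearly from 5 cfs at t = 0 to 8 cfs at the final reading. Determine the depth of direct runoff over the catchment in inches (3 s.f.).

d ≈ 1.81 in

Direct runoff: 0.00, 1.67, 7.33, 13.00, 20.67, 18.33, 16.00, 13.67, 12.33, 0.00 cfs; ΣQ_DR = 103.0 cfs.
V = ΣQ_DR · Δt = 103.0 × 21600 s = 2.225 × 10^6 ft³.
Over A = 0.53 mi², depth = V / A = 1.81 in.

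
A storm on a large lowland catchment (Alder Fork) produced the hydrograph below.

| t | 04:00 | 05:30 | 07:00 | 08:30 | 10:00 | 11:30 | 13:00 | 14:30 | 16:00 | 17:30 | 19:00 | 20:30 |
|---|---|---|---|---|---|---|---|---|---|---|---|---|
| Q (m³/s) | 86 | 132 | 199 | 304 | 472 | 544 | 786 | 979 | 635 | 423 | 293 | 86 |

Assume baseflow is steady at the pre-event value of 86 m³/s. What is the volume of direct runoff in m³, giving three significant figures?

V ≈ 2.11 × 10^7 m³

Direct-runoff ordinates (Q − Q_b): 0.0, 46.0, 113.0, 218.0, 386.0, 458.0, 700.0, 893.0, 549.0, 337.0, 207.0, 0.0 m³/s.
ΣQ_DR = 3907 m³/s.
With Δt = 1.5 h = 5400 s, V = ΣQ_DR · Δt = 3907 × 5400 = 2.11 × 10^7 m³.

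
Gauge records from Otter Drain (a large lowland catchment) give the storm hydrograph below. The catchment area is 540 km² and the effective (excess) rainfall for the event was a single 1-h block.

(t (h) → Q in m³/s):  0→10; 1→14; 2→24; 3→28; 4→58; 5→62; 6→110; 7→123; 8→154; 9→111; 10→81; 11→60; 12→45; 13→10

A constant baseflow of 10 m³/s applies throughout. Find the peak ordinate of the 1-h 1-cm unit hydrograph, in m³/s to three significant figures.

U_p ≈ 288 m³/s

Direct runoff: 0.0, 4.0, 14.0, 18.0, 48.0, 52.0, 100.0, 113.0, 144.0, 101.0, 71.0, 50.0, 35.0, 0.0 m³/s; ΣQ_DR = 750.0 m³/s, peak = 144.0 m³/s.
Runoff depth d = ΣQ_DR·Δt / A = 750.0 × 3600 / (540 km²) = 5.000 mm.
The 1-cm UH is the DRH scaled by (10 mm)/d, so U_p = 144.0 × 10/5.000 = 288 m³/s.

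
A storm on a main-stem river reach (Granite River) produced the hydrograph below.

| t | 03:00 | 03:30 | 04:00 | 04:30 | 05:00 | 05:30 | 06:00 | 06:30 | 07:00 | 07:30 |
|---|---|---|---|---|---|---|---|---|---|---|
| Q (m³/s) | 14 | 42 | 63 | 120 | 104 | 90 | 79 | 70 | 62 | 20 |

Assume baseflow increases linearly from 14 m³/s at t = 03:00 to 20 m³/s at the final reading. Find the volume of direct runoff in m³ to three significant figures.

Direct-runoff ordinates (Q − Q_b): 0.00, 27.33, 47.67, 104.00, 87.33, 72.67, 61.00, 51.33, 42.67, 0.00 m³/s.
ΣQ_DR = 494.0 m³/s.
With Δt = 0.5 h = 1800 s, V = ΣQ_DR · Δt = 494.0 × 1800 = 8.89 × 10^5 m³.

V ≈ 8.89 × 10^5 m³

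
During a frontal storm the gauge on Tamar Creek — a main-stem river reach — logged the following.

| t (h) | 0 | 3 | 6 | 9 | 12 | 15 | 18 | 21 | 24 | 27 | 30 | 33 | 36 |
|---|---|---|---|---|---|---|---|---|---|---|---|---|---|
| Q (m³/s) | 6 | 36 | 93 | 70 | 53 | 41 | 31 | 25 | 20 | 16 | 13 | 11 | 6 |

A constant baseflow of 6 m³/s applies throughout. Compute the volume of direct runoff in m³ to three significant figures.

V ≈ 3.70 × 10^6 m³

Direct-runoff ordinates (Q − Q_b): 0.0, 30.0, 87.0, 64.0, 47.0, 35.0, 25.0, 19.0, 14.0, 10.0, 7.0, 5.0, 0.0 m³/s.
ΣQ_DR = 343.0 m³/s.
With Δt = 3 h = 10800 s, V = ΣQ_DR · Δt = 343.0 × 10800 = 3.70 × 10^6 m³.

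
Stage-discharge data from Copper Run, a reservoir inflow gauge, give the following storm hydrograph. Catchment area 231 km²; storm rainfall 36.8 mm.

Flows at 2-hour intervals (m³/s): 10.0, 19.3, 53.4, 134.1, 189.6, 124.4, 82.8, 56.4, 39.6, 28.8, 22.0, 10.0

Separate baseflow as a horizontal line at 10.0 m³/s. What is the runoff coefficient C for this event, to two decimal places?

ΣQ_DR = 650.4 m³/s; V = ΣQ_DR·Δt = 4.683 × 10^6 m³.
Runoff depth d = V / A = 20.27 mm.
C = d / P = 20.27 / 36.8 = 0.55.

C ≈ 0.55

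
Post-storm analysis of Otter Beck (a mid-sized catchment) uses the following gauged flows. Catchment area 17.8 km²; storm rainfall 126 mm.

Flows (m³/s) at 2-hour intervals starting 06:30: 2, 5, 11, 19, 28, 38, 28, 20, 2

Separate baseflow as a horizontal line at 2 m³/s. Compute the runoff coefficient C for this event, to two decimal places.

ΣQ_DR = 135.0 m³/s; V = ΣQ_DR·Δt = 9.720 × 10^5 m³.
Runoff depth d = V / A = 54.61 mm.
C = d / P = 54.61 / 126 = 0.43.

C ≈ 0.43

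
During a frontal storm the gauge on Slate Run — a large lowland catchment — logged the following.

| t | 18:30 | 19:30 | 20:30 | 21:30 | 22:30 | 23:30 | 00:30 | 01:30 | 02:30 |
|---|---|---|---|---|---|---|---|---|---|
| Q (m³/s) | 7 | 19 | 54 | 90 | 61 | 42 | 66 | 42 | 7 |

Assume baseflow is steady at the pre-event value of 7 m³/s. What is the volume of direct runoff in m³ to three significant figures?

Direct-runoff ordinates (Q − Q_b): 0.0, 12.0, 47.0, 83.0, 54.0, 35.0, 59.0, 35.0, 0.0 m³/s.
ΣQ_DR = 325.0 m³/s.
With Δt = 1 h = 3600 s, V = ΣQ_DR · Δt = 325.0 × 3600 = 1.17 × 10^6 m³.

V ≈ 1.17 × 10^6 m³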